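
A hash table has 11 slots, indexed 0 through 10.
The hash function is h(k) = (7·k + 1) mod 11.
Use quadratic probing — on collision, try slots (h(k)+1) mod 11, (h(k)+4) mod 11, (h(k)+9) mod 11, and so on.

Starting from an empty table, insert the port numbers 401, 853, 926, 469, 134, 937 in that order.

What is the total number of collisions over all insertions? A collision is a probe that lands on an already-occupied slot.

3

Insert 401: h=3, slot 3 empty => index 3.
Insert 853: h=10, slot 10 empty => index 10.
Insert 926: h=4, slot 4 empty => index 4.
Insert 469: h=6, slot 6 empty => index 6.
Insert 134: h=4, slot 4 occupied => index 5.
Insert 937: h=4, slots 4,5 occupied => index 8.
Table: [-, -, -, 401, 926, 134, 469, -, 937, -, 853]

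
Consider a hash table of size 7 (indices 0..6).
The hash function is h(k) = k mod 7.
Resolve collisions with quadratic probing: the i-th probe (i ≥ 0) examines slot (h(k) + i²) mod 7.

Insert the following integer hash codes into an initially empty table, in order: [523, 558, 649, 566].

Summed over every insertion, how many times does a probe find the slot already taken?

4

523 hashes to 5; slot 5 is free → place at 5.
558 hashes to 5; 5 taken → place at 6.
649 hashes to 5; 5,6 taken → place at 2.
566 hashes to 6; 6 taken → place at 0.
Table: [566, ∅, 649, ∅, ∅, 523, 558]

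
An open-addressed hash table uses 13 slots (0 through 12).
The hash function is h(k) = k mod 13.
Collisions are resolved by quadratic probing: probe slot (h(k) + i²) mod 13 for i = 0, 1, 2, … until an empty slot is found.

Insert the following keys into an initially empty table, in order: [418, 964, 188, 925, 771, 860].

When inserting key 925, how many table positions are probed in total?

4

418: h=2 → slot 2
964: h=2, probe 2,3 → slot 3
188: h=6 → slot 6
925: h=2, probe 2,3,6,11 → slot 11
771: h=4 → slot 4
860: h=2, probe 2,3,6,11,5 → slot 5
Table: [_, _, 418, 964, 771, 860, 188, _, _, _, _, 925, _]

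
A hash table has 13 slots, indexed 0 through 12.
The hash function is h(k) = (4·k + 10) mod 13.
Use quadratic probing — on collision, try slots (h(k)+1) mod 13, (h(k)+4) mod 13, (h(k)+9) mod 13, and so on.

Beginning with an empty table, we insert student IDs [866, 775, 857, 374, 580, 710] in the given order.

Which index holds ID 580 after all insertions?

866 hashes to 3; slot 3 is free -> place at 3.
775 hashes to 3; 3 taken -> place at 4.
857 hashes to 6; slot 6 is free -> place at 6.
374 hashes to 11; slot 11 is free -> place at 11.
580 hashes to 3; 3,4 taken -> place at 7.
710 hashes to 3; 3,4,7 taken -> place at 12.
Table: [∅, ∅, ∅, 866, 775, ∅, 857, 580, ∅, ∅, ∅, 374, 710]

7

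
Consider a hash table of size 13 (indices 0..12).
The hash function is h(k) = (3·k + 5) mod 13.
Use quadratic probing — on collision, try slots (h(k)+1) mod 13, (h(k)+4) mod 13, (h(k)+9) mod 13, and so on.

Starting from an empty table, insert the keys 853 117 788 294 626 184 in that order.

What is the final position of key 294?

853: h=3 => slot 3
117: h=5 => slot 5
788: h=3, probe 3,4 => slot 4
294: h=3, probe 3,4,7 => slot 7
626: h=11 => slot 11
184: h=11, probe 11,12 => slot 12
Table: [—, —, —, 853, 788, 117, —, 294, —, —, —, 626, 184]

7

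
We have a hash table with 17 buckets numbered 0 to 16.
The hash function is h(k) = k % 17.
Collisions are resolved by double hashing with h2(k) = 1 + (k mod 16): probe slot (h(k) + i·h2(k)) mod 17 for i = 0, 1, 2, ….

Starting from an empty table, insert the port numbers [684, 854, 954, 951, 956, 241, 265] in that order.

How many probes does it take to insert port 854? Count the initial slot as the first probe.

2

684: h=4 -> slot 4
854: h=4, h2=7, probe 4,11 -> slot 11
954: h=2 -> slot 2
951: h=16 -> slot 16
956: h=4, h2=13, probe 4,0 -> slot 0
241: h=3 -> slot 3
265: h=10 -> slot 10
Table: [956, —, 954, 241, 684, —, —, —, —, —, 265, 854, —, —, —, —, 951]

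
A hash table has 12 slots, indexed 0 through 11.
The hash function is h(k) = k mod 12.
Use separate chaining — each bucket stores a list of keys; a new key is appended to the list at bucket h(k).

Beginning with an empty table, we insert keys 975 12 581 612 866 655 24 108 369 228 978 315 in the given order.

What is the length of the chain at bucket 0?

5

975 -> bucket 3
12 -> bucket 0
581 -> bucket 5
612 -> bucket 0 (collision)
866 -> bucket 2
655 -> bucket 7
24 -> bucket 0 (collision)
108 -> bucket 0 (collision)
369 -> bucket 9
228 -> bucket 0 (collision)
978 -> bucket 6
315 -> bucket 3 (collision)
Final buckets:
0: 12 -> 612 -> 24 -> 108 -> 228
1: _
2: 866
3: 975 -> 315
4: _
5: 581
6: 978
7: 655
8: _
9: 369
10: _
11: _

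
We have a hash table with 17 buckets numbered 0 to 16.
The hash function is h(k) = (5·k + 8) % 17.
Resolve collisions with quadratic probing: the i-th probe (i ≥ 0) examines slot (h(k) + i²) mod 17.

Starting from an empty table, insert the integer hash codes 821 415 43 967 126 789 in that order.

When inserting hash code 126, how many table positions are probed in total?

2

Insert 821: h=16, slot 16 empty → index 16.
Insert 415: h=9, slot 9 empty → index 9.
Insert 43: h=2, slot 2 empty → index 2.
Insert 967: h=15, slot 15 empty → index 15.
Insert 126: h=9, slot 9 occupied → index 10.
Insert 789: h=9, slots 9,10 occupied → index 13.
Table: [—, —, 43, —, —, —, —, —, —, 415, 126, —, —, 789, —, 967, 821]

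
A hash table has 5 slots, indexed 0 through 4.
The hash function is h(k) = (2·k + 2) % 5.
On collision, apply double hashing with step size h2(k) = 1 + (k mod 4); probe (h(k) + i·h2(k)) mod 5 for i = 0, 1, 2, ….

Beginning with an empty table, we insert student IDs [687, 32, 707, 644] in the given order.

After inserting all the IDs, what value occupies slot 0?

Insert 687: h=1, slot 1 empty → index 1.
Insert 32: h=1, h2=1, slot 1 occupied → index 2.
Insert 707: h=1, h2=4, slot 1 occupied → index 0.
Insert 644: h=0, h2=1, slots 0,1,2 occupied → index 3.
Table: [707, 687, 32, 644, —]

707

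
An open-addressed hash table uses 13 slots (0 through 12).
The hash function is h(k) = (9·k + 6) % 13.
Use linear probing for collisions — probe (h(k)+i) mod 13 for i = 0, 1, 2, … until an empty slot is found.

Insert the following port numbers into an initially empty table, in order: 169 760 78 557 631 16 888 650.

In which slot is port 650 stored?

10

Insert 169: h=6, slot 6 empty → index 6.
Insert 760: h=8, slot 8 empty → index 8.
Insert 78: h=6, slot 6 occupied → index 7.
Insert 557: h=1, slot 1 empty → index 1.
Insert 631: h=4, slot 4 empty → index 4.
Insert 16: h=7, slots 7,8 occupied → index 9.
Insert 888: h=3, slot 3 empty → index 3.
Insert 650: h=6, slots 6,7,8,9 occupied → index 10.
Table: [∅, 557, ∅, 888, 631, ∅, 169, 78, 760, 16, 650, ∅, ∅]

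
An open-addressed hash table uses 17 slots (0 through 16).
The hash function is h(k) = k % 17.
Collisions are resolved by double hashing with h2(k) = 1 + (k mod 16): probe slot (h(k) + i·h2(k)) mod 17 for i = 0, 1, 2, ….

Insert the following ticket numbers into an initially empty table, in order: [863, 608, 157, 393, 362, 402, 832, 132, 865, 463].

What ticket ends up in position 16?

832

863: h=13 -> slot 13
608: h=13, h2=1, probe 13,14 -> slot 14
157: h=4 -> slot 4
393: h=2 -> slot 2
362: h=5 -> slot 5
402: h=11 -> slot 11
832: h=16 -> slot 16
132: h=13, h2=5, probe 13,1 -> slot 1
865: h=15 -> slot 15
463: h=4, h2=16, probe 4,3 -> slot 3
Table: [-, 132, 393, 463, 157, 362, -, -, -, -, -, 402, -, 863, 608, 865, 832]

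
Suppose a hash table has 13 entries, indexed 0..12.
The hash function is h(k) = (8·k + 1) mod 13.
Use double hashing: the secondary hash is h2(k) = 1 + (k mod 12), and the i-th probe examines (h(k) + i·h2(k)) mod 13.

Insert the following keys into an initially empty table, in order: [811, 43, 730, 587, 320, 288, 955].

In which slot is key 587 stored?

3

Insert 811: h=2, slot 2 empty => index 2.
Insert 43: h=7, slot 7 empty => index 7.
Insert 730: h=4, slot 4 empty => index 4.
Insert 587: h=4, h2=12, slot 4 occupied => index 3.
Insert 320: h=0, slot 0 empty => index 0.
Insert 288: h=4, h2=1, slot 4 occupied => index 5.
Insert 955: h=10, slot 10 empty => index 10.
Table: [320, _, 811, 587, 730, 288, _, 43, _, _, 955, _, _]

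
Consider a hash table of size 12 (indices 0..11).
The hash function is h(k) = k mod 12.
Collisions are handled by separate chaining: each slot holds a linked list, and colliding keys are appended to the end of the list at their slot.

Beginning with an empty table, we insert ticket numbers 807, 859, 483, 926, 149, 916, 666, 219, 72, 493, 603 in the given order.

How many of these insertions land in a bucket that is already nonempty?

3

807 → bucket 3
859 → bucket 7
483 → bucket 3 (collision)
926 → bucket 2
149 → bucket 5
916 → bucket 4
666 → bucket 6
219 → bucket 3 (collision)
72 → bucket 0
493 → bucket 1
603 → bucket 3 (collision)
Final buckets:
0: 72
1: 493
2: 926
3: 807 -> 483 -> 219 -> 603
4: 916
5: 149
6: 666
7: 859
8: _
9: _
10: _
11: _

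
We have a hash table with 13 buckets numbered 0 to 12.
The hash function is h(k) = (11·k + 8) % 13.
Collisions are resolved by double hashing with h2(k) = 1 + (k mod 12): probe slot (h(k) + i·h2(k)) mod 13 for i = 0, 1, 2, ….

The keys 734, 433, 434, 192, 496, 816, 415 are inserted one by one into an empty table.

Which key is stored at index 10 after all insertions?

415

Insert 734: h=9, slot 9 empty => index 9.
Insert 433: h=0, slot 0 empty => index 0.
Insert 434: h=11, slot 11 empty => index 11.
Insert 192: h=1, slot 1 empty => index 1.
Insert 496: h=4, slot 4 empty => index 4.
Insert 816: h=1, h2=1, slot 1 occupied => index 2.
Insert 415: h=10, slot 10 empty => index 10.
Table: [433, 192, 816, -, 496, -, -, -, -, 734, 415, 434, -]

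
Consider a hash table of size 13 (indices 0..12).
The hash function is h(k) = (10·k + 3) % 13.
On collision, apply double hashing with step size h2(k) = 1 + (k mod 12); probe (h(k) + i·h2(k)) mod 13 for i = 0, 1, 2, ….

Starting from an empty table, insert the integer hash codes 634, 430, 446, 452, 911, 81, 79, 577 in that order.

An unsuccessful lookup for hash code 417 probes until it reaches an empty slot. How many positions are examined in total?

2

634: h=12 => slot 12
430: h=0 => slot 0
446: h=4 => slot 4
452: h=12, h2=9, probe 12,8 => slot 8
911: h=0, h2=12, probe 0,12,11 => slot 11
81: h=7 => slot 7
79: h=0, h2=8, probe 0,8,3 => slot 3
577: h=1 => slot 1
Table: [430, 577, ., 79, 446, ., ., 81, 452, ., ., 911, 634]
Lookup 417: h=0, h2=10, probe 0,10 → slot 10 empty, not found.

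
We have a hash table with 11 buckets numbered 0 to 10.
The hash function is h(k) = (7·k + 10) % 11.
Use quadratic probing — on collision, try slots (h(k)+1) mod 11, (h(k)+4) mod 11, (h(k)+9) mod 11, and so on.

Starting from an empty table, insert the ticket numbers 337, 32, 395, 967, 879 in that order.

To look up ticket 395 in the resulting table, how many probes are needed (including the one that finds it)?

337 hashes to 4; slot 4 is free => place at 4.
32 hashes to 3; slot 3 is free => place at 3.
395 hashes to 3; 3,4 taken => place at 7.
967 hashes to 3; 3,4,7 taken => place at 1.
879 hashes to 3; 3,4,7,1 taken => place at 8.
Table: [., 967, ., 32, 337, ., ., 395, 879, ., .]
Lookup 395: h=3, probe 3,4,7 → found at 7.

3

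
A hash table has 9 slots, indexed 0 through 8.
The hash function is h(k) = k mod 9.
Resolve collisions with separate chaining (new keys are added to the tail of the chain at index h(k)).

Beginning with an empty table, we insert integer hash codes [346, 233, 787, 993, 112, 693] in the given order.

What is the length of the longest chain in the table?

3

346 -> bucket 4
233 -> bucket 8
787 -> bucket 4 (collision)
993 -> bucket 3
112 -> bucket 4 (collision)
693 -> bucket 0
Final buckets:
0: 693
1: —
2: —
3: 993
4: 346 -> 787 -> 112
5: —
6: —
7: —
8: 233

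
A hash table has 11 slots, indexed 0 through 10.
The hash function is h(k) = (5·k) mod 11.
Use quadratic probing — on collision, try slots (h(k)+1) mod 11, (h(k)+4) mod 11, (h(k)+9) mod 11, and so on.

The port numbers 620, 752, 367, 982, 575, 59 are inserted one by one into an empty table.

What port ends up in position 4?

620: h=9 → slot 9
752: h=9, probe 9,10 → slot 10
367: h=9, probe 9,10,2 → slot 2
982: h=4 → slot 4
575: h=4, probe 4,5 → slot 5
59: h=9, probe 9,10,2,7 → slot 7
Table: [—, —, 367, —, 982, 575, —, 59, —, 620, 752]

982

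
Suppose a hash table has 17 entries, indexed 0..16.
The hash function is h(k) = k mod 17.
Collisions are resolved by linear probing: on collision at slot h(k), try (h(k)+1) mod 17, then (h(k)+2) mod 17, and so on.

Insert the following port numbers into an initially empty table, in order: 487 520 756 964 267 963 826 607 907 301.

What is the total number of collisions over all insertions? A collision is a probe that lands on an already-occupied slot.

18

Insert 487: h=11, slot 11 empty => index 11.
Insert 520: h=10, slot 10 empty => index 10.
Insert 756: h=8, slot 8 empty => index 8.
Insert 964: h=12, slot 12 empty => index 12.
Insert 267: h=12, slot 12 occupied => index 13.
Insert 963: h=11, slots 11,12,13 occupied => index 14.
Insert 826: h=10, slots 10,11,12,13,14 occupied => index 15.
Insert 607: h=12, slots 12,13,14,15 occupied => index 16.
Insert 907: h=6, slot 6 empty => index 6.
Insert 301: h=12, slots 12,13,14,15,16 occupied => index 0.
Table: [301, -, -, -, -, -, 907, -, 756, -, 520, 487, 964, 267, 963, 826, 607]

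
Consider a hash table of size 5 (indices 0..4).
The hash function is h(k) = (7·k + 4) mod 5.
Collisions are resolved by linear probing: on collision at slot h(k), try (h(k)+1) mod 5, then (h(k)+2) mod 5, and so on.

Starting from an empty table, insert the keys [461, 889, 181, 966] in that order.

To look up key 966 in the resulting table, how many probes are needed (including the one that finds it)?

4

Insert 461: h=1, slot 1 empty => index 1.
Insert 889: h=2, slot 2 empty => index 2.
Insert 181: h=1, slots 1,2 occupied => index 3.
Insert 966: h=1, slots 1,2,3 occupied => index 4.
Table: [_, 461, 889, 181, 966]
Lookup 966: h=1, probe 1,2,3,4 → found at 4.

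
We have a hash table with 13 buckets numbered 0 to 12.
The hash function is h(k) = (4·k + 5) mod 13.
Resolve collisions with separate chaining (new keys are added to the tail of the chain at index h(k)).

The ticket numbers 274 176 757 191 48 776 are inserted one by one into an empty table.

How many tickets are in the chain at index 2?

3

Insert 274: h=9, bucket 9 empty -> new chain.
Insert 176: h=7, bucket 7 empty -> new chain.
Insert 757: h=4, bucket 4 empty -> new chain.
Insert 191: h=2, bucket 2 empty -> new chain.
Insert 48: h=2, bucket 2 nonempty -> append to chain.
Insert 776: h=2, bucket 2 nonempty -> append to chain.
Final buckets:
0: .
1: .
2: 191 -> 48 -> 776
3: .
4: 757
5: .
6: .
7: 176
8: .
9: 274
10: .
11: .
12: .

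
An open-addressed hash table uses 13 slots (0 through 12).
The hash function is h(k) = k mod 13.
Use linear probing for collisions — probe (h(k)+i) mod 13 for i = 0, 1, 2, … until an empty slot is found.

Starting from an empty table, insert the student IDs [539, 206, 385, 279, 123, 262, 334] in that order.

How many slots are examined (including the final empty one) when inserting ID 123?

539 hashes to 6; slot 6 is free => place at 6.
206 hashes to 11; slot 11 is free => place at 11.
385 hashes to 8; slot 8 is free => place at 8.
279 hashes to 6; 6 taken => place at 7.
123 hashes to 6; 6,7,8 taken => place at 9.
262 hashes to 2; slot 2 is free => place at 2.
334 hashes to 9; 9 taken => place at 10.
Table: [∅, ∅, 262, ∅, ∅, ∅, 539, 279, 385, 123, 334, 206, ∅]

4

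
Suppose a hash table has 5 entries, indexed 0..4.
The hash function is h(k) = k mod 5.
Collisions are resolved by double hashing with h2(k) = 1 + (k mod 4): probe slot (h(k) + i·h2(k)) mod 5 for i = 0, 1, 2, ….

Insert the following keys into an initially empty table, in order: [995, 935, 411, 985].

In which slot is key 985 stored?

995 hashes to 0; slot 0 is free → place at 0.
935 hashes to 0, h2=4; 0 taken → place at 4.
411 hashes to 1; slot 1 is free → place at 1.
985 hashes to 0, h2=2; 0 taken → place at 2.
Table: [995, 411, 985, ∅, 935]

2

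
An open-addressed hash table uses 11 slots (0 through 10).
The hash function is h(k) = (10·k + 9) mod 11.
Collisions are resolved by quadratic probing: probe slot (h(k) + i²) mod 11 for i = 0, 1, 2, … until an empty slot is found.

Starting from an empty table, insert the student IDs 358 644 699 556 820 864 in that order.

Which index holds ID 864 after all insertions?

358: h=3 => slot 3
644: h=3, probe 3,4 => slot 4
699: h=3, probe 3,4,7 => slot 7
556: h=3, probe 3,4,7,1 => slot 1
820: h=3, probe 3,4,7,1,8 => slot 8
864: h=3, probe 3,4,7,1,8,6 => slot 6
Table: [_, 556, _, 358, 644, _, 864, 699, 820, _, _]

6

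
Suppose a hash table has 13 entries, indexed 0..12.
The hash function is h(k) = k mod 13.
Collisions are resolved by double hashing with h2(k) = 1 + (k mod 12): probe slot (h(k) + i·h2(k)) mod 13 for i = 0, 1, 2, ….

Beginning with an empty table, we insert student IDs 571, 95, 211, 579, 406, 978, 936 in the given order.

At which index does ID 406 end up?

1

571: h=12 → slot 12
95: h=4 → slot 4
211: h=3 → slot 3
579: h=7 → slot 7
406: h=3, h2=11, probe 3,1 → slot 1
978: h=3, h2=7, probe 3,10 → slot 10
936: h=0 → slot 0
Table: [936, 406, ∅, 211, 95, ∅, ∅, 579, ∅, ∅, 978, ∅, 571]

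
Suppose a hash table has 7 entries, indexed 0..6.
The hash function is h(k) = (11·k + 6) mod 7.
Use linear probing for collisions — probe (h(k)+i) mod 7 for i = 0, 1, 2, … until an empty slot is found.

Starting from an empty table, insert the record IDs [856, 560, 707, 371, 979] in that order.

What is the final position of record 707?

1

856: h=0 → slot 0
560: h=6 → slot 6
707: h=6, probe 6,0,1 → slot 1
371: h=6, probe 6,0,1,2 → slot 2
979: h=2, probe 2,3 → slot 3
Table: [856, 707, 371, 979, —, —, 560]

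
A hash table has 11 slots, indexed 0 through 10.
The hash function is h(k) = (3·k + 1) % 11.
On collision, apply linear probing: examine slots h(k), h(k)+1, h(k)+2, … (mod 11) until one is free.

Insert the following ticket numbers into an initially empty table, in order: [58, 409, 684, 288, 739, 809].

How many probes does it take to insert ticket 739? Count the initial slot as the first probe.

58: h=10 -> slot 10
409: h=7 -> slot 7
684: h=7, probe 7,8 -> slot 8
288: h=7, probe 7,8,9 -> slot 9
739: h=7, probe 7,8,9,10,0 -> slot 0
809: h=8, probe 8,9,10,0,1 -> slot 1
Table: [739, 809, —, —, —, —, —, 409, 684, 288, 58]

5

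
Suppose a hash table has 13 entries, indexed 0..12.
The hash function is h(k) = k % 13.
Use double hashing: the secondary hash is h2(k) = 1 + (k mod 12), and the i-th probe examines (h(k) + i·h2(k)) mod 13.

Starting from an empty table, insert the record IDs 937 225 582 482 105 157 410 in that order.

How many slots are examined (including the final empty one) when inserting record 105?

Insert 937: h=1, slot 1 empty → index 1.
Insert 225: h=4, slot 4 empty → index 4.
Insert 582: h=10, slot 10 empty → index 10.
Insert 482: h=1, h2=3, slots 1,4 occupied → index 7.
Insert 105: h=1, h2=10, slot 1 occupied → index 11.
Insert 157: h=1, h2=2, slot 1 occupied → index 3.
Insert 410: h=7, h2=3, slots 7,10 occupied → index 0.
Table: [410, 937, —, 157, 225, —, —, 482, —, —, 582, 105, —]

2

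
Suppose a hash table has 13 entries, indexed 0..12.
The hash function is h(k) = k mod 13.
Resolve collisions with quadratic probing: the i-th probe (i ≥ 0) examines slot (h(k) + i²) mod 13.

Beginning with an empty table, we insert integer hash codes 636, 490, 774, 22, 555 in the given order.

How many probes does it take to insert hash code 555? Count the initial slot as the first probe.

Insert 636: h=12, slot 12 empty => index 12.
Insert 490: h=9, slot 9 empty => index 9.
Insert 774: h=7, slot 7 empty => index 7.
Insert 22: h=9, slot 9 occupied => index 10.
Insert 555: h=9, slots 9,10 occupied => index 0.
Table: [555, ∅, ∅, ∅, ∅, ∅, ∅, 774, ∅, 490, 22, ∅, 636]

3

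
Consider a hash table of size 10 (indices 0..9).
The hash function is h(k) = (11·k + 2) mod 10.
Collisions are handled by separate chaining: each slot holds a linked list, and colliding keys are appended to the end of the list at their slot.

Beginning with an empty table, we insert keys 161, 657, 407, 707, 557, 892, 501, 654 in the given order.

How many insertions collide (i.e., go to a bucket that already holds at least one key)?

Insert 161: h=3, bucket 3 empty → new chain.
Insert 657: h=9, bucket 9 empty → new chain.
Insert 407: h=9, bucket 9 nonempty → append to chain.
Insert 707: h=9, bucket 9 nonempty → append to chain.
Insert 557: h=9, bucket 9 nonempty → append to chain.
Insert 892: h=4, bucket 4 empty → new chain.
Insert 501: h=3, bucket 3 nonempty → append to chain.
Insert 654: h=6, bucket 6 empty → new chain.
Final buckets:
0: -
1: -
2: -
3: 161 -> 501
4: 892
5: -
6: 654
7: -
8: -
9: 657 -> 407 -> 707 -> 557

4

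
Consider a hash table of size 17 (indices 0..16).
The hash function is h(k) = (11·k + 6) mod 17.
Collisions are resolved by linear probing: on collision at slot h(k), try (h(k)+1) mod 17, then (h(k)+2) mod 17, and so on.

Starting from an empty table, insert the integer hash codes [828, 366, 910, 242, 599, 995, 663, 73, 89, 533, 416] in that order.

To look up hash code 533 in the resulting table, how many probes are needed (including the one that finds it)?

828 hashes to 2; slot 2 is free -> place at 2.
366 hashes to 3; slot 3 is free -> place at 3.
910 hashes to 3; 3 taken -> place at 4.
242 hashes to 16; slot 16 is free -> place at 16.
599 hashes to 16; 16 taken -> place at 0.
995 hashes to 3; 3,4 taken -> place at 5.
663 hashes to 6; slot 6 is free -> place at 6.
73 hashes to 10; slot 10 is free -> place at 10.
89 hashes to 16; 16,0 taken -> place at 1.
533 hashes to 4; 4,5,6 taken -> place at 7.
416 hashes to 9; slot 9 is free -> place at 9.
Table: [599, 89, 828, 366, 910, 995, 663, 533, _, 416, 73, _, _, _, _, _, 242]
Lookup 533: h=4, probe 4,5,6,7 → found at 7.

4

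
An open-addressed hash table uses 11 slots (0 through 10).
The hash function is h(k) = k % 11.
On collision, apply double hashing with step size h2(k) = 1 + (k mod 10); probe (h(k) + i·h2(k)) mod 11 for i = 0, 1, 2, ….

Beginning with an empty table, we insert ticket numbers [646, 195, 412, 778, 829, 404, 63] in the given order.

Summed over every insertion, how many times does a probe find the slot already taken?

4

646 hashes to 8; slot 8 is free => place at 8.
195 hashes to 8, h2=6; 8 taken => place at 3.
412 hashes to 5; slot 5 is free => place at 5.
778 hashes to 8, h2=9; 8 taken => place at 6.
829 hashes to 4; slot 4 is free => place at 4.
404 hashes to 8, h2=5; 8 taken => place at 2.
63 hashes to 8, h2=4; 8 taken => place at 1.
Table: [-, 63, 404, 195, 829, 412, 778, -, 646, -, -]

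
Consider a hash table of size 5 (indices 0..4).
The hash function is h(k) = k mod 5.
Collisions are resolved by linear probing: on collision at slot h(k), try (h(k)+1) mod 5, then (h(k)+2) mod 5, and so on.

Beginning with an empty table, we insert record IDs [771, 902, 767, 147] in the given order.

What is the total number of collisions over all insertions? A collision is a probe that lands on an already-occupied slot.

Insert 771: h=1, slot 1 empty → index 1.
Insert 902: h=2, slot 2 empty → index 2.
Insert 767: h=2, slot 2 occupied → index 3.
Insert 147: h=2, slots 2,3 occupied → index 4.
Table: [∅, 771, 902, 767, 147]

3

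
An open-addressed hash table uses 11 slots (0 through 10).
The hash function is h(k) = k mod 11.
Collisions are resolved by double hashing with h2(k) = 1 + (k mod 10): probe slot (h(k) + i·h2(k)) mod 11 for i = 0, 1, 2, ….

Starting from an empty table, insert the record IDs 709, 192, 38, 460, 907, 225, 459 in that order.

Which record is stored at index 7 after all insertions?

459

709 hashes to 5; slot 5 is free -> place at 5.
192 hashes to 5, h2=3; 5 taken -> place at 8.
38 hashes to 5, h2=9; 5 taken -> place at 3.
460 hashes to 9; slot 9 is free -> place at 9.
907 hashes to 5, h2=8; 5 taken -> place at 2.
225 hashes to 5, h2=6; 5 taken -> place at 0.
459 hashes to 8, h2=10; 8 taken -> place at 7.
Table: [225, _, 907, 38, _, 709, _, 459, 192, 460, _]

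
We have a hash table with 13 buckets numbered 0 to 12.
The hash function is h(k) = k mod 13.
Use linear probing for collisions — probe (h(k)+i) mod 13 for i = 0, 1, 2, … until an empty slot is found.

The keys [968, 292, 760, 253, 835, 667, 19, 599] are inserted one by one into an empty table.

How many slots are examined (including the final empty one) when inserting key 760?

3

Insert 968: h=6, slot 6 empty => index 6.
Insert 292: h=6, slot 6 occupied => index 7.
Insert 760: h=6, slots 6,7 occupied => index 8.
Insert 253: h=6, slots 6,7,8 occupied => index 9.
Insert 835: h=3, slot 3 empty => index 3.
Insert 667: h=4, slot 4 empty => index 4.
Insert 19: h=6, slots 6,7,8,9 occupied => index 10.
Insert 599: h=1, slot 1 empty => index 1.
Table: [., 599, ., 835, 667, ., 968, 292, 760, 253, 19, ., .]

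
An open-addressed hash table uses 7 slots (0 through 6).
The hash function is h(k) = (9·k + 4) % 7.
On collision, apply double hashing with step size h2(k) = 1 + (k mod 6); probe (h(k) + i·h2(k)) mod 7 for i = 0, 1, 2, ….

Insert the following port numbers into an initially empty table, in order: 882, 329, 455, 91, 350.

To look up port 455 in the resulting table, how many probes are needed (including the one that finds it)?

3

882: h=4 => slot 4
329: h=4, h2=6, probe 4,3 => slot 3
455: h=4, h2=6, probe 4,3,2 => slot 2
91: h=4, h2=2, probe 4,6 => slot 6
350: h=4, h2=3, probe 4,0 => slot 0
Table: [350, -, 455, 329, 882, -, 91]
Lookup 455: h=4, h2=6, probe 4,3,2 → found at 2.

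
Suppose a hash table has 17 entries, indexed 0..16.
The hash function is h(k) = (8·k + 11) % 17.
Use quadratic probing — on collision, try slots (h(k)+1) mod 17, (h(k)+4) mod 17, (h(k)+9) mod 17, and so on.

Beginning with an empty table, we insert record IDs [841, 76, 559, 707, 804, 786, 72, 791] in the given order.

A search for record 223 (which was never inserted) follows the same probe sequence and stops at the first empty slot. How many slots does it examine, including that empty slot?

Insert 841: h=7, slot 7 empty => index 7.
Insert 76: h=7, slot 7 occupied => index 8.
Insert 559: h=12, slot 12 empty => index 12.
Insert 707: h=6, slot 6 empty => index 6.
Insert 804: h=0, slot 0 empty => index 0.
Insert 786: h=9, slot 9 empty => index 9.
Insert 72: h=9, slot 9 occupied => index 10.
Insert 791: h=15, slot 15 empty => index 15.
Table: [804, —, —, —, —, —, 707, 841, 76, 786, 72, —, 559, —, —, 791, —]
Lookup 223: h=10, probe 10,11 → slot 11 empty, not found.

2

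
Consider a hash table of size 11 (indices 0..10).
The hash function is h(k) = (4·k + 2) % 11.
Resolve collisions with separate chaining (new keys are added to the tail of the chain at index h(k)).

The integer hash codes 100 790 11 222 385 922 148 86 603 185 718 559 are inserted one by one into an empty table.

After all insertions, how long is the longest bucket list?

100 → bucket 6
790 → bucket 5
11 → bucket 2
222 → bucket 10
385 → bucket 2 (collision)
922 → bucket 5 (collision)
148 → bucket 0
86 → bucket 5 (collision)
603 → bucket 5 (collision)
185 → bucket 5 (collision)
718 → bucket 3
559 → bucket 5 (collision)
Final buckets:
0: 148
1: ∅
2: 11 -> 385
3: 718
4: ∅
5: 790 -> 922 -> 86 -> 603 -> 185 -> 559
6: 100
7: ∅
8: ∅
9: ∅
10: 222

6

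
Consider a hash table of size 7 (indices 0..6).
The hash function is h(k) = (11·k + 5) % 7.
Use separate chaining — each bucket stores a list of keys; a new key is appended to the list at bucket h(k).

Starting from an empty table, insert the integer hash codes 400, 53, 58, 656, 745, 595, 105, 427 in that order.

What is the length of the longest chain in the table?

Insert 400: h=2, bucket 2 empty → new chain.
Insert 53: h=0, bucket 0 empty → new chain.
Insert 58: h=6, bucket 6 empty → new chain.
Insert 656: h=4, bucket 4 empty → new chain.
Insert 745: h=3, bucket 3 empty → new chain.
Insert 595: h=5, bucket 5 empty → new chain.
Insert 105: h=5, bucket 5 nonempty → append to chain.
Insert 427: h=5, bucket 5 nonempty → append to chain.
Final buckets:
0: 53
1: -
2: 400
3: 745
4: 656
5: 595 -> 105 -> 427
6: 58

3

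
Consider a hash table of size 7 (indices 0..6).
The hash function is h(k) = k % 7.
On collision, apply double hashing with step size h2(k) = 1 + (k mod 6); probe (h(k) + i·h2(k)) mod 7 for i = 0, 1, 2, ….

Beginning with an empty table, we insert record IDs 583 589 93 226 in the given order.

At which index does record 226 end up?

Insert 583: h=2, slot 2 empty => index 2.
Insert 589: h=1, slot 1 empty => index 1.
Insert 93: h=2, h2=4, slot 2 occupied => index 6.
Insert 226: h=2, h2=5, slot 2 occupied => index 0.
Table: [226, 589, 583, -, -, -, 93]

0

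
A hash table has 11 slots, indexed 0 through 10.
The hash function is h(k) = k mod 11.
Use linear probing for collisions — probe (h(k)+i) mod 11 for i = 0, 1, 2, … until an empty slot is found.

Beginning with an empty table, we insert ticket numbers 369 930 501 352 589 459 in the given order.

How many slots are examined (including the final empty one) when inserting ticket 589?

Insert 369: h=6, slot 6 empty → index 6.
Insert 930: h=6, slot 6 occupied → index 7.
Insert 501: h=6, slots 6,7 occupied → index 8.
Insert 352: h=0, slot 0 empty → index 0.
Insert 589: h=6, slots 6,7,8 occupied → index 9.
Insert 459: h=8, slots 8,9 occupied → index 10.
Table: [352, ., ., ., ., ., 369, 930, 501, 589, 459]

4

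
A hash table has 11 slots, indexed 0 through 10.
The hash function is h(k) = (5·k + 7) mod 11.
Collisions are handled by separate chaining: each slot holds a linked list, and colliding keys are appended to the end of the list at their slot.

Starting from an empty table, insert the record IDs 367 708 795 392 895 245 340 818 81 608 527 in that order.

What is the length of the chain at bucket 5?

367 → bucket 5
708 → bucket 5 (collision)
795 → bucket 0
392 → bucket 9
895 → bucket 5 (collision)
245 → bucket 0 (collision)
340 → bucket 2
818 → bucket 5 (collision)
81 → bucket 5 (collision)
608 → bucket 0 (collision)
527 → bucket 2 (collision)
Final buckets:
0: 795 -> 245 -> 608
1: ∅
2: 340 -> 527
3: ∅
4: ∅
5: 367 -> 708 -> 895 -> 818 -> 81
6: ∅
7: ∅
8: ∅
9: 392
10: ∅

5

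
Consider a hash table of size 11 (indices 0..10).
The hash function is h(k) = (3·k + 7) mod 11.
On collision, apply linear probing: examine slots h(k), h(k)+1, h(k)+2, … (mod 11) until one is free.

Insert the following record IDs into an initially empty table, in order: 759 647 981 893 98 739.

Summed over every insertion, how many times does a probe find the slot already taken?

4

Insert 759: h=7, slot 7 empty -> index 7.
Insert 647: h=1, slot 1 empty -> index 1.
Insert 981: h=2, slot 2 empty -> index 2.
Insert 893: h=2, slot 2 occupied -> index 3.
Insert 98: h=4, slot 4 empty -> index 4.
Insert 739: h=2, slots 2,3,4 occupied -> index 5.
Table: [—, 647, 981, 893, 98, 739, —, 759, —, —, —]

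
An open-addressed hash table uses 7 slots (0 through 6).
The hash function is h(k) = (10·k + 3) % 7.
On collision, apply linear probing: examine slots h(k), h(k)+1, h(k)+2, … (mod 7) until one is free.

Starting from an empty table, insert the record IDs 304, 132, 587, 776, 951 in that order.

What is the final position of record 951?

Insert 304: h=5, slot 5 empty → index 5.
Insert 132: h=0, slot 0 empty → index 0.
Insert 587: h=0, slot 0 occupied → index 1.
Insert 776: h=0, slots 0,1 occupied → index 2.
Insert 951: h=0, slots 0,1,2 occupied → index 3.
Table: [132, 587, 776, 951, ∅, 304, ∅]

3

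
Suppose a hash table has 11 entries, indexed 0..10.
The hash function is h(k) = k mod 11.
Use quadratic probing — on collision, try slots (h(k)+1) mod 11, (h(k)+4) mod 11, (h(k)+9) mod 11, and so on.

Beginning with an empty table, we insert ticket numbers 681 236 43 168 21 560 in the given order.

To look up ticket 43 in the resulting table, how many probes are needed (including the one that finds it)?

2

681: h=10 → slot 10
236: h=5 → slot 5
43: h=10, probe 10,0 → slot 0
168: h=3 → slot 3
21: h=10, probe 10,0,3,8 → slot 8
560: h=10, probe 10,0,3,8,4 → slot 4
Table: [43, ∅, ∅, 168, 560, 236, ∅, ∅, 21, ∅, 681]
Lookup 43: h=10, probe 10,0 → found at 0.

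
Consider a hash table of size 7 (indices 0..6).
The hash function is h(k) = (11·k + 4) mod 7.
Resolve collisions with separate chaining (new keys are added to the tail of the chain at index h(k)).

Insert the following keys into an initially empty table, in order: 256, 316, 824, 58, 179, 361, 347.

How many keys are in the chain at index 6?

256 -> bucket 6
316 -> bucket 1
824 -> bucket 3
58 -> bucket 5
179 -> bucket 6 (collision)
361 -> bucket 6 (collision)
347 -> bucket 6 (collision)
Final buckets:
0: -
1: 316
2: -
3: 824
4: -
5: 58
6: 256 -> 179 -> 361 -> 347

4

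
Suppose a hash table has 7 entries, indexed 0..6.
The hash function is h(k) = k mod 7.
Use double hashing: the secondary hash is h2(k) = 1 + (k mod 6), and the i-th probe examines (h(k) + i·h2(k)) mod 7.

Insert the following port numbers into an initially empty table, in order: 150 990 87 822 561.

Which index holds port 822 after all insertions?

Insert 150: h=3, slot 3 empty -> index 3.
Insert 990: h=3, h2=1, slot 3 occupied -> index 4.
Insert 87: h=3, h2=4, slot 3 occupied -> index 0.
Insert 822: h=3, h2=1, slots 3,4 occupied -> index 5.
Insert 561: h=1, slot 1 empty -> index 1.
Table: [87, 561, —, 150, 990, 822, —]

5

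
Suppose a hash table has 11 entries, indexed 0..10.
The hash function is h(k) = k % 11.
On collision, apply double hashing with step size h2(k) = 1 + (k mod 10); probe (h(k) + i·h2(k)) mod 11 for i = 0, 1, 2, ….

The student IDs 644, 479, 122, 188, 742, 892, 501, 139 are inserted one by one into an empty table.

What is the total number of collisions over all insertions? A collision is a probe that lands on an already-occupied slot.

644: h=6 -> slot 6
479: h=6, h2=10, probe 6,5 -> slot 5
122: h=1 -> slot 1
188: h=1, h2=9, probe 1,10 -> slot 10
742: h=5, h2=3, probe 5,8 -> slot 8
892: h=1, h2=3, probe 1,4 -> slot 4
501: h=6, h2=2, probe 6,8,10,1,3 -> slot 3
139: h=7 -> slot 7
Table: [—, 122, —, 501, 892, 479, 644, 139, 742, —, 188]

8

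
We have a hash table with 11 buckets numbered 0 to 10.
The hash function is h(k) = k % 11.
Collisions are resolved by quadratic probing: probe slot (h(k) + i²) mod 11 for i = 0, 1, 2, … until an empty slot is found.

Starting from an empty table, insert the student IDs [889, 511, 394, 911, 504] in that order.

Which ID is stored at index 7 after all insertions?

504

Insert 889: h=9, slot 9 empty -> index 9.
Insert 511: h=5, slot 5 empty -> index 5.
Insert 394: h=9, slot 9 occupied -> index 10.
Insert 911: h=9, slots 9,10 occupied -> index 2.
Insert 504: h=9, slots 9,10,2 occupied -> index 7.
Table: [∅, ∅, 911, ∅, ∅, 511, ∅, 504, ∅, 889, 394]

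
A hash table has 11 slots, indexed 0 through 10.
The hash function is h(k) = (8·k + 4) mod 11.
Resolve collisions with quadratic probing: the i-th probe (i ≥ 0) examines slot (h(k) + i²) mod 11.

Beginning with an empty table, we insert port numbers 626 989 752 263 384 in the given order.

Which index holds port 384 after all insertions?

626 hashes to 7; slot 7 is free → place at 7.
989 hashes to 7; 7 taken → place at 8.
752 hashes to 3; slot 3 is free → place at 3.
263 hashes to 7; 7,8 taken → place at 0.
384 hashes to 7; 7,8,0 taken → place at 5.
Table: [263, -, -, 752, -, 384, -, 626, 989, -, -]

5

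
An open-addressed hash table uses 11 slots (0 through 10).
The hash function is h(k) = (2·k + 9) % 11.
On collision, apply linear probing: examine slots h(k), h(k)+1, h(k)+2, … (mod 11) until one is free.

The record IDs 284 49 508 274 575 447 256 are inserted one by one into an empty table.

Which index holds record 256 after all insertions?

284 hashes to 5; slot 5 is free → place at 5.
49 hashes to 8; slot 8 is free → place at 8.
508 hashes to 2; slot 2 is free → place at 2.
274 hashes to 7; slot 7 is free → place at 7.
575 hashes to 4; slot 4 is free → place at 4.
447 hashes to 1; slot 1 is free → place at 1.
256 hashes to 4; 4,5 taken → place at 6.
Table: [., 447, 508, ., 575, 284, 256, 274, 49, ., .]

6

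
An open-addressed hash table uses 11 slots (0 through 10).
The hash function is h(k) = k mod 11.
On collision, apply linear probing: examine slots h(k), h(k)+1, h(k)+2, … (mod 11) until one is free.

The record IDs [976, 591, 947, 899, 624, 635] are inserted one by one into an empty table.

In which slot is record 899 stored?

976 hashes to 8; slot 8 is free → place at 8.
591 hashes to 8; 8 taken → place at 9.
947 hashes to 1; slot 1 is free → place at 1.
899 hashes to 8; 8,9 taken → place at 10.
624 hashes to 8; 8,9,10 taken → place at 0.
635 hashes to 8; 8,9,10,0,1 taken → place at 2.
Table: [624, 947, 635, ., ., ., ., ., 976, 591, 899]

10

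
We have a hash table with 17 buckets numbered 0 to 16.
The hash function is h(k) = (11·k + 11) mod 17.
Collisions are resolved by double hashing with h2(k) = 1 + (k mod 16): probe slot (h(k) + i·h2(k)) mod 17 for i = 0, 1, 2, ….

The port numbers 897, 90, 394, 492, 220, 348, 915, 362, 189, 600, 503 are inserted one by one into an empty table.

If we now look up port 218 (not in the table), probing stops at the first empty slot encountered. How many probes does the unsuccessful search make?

Insert 897: h=1, slot 1 empty => index 1.
Insert 90: h=15, slot 15 empty => index 15.
Insert 394: h=10, slot 10 empty => index 10.
Insert 492: h=0, slot 0 empty => index 0.
Insert 220: h=0, h2=13, slot 0 occupied => index 13.
Insert 348: h=14, slot 14 empty => index 14.
Insert 915: h=12, slot 12 empty => index 12.
Insert 362: h=15, h2=11, slot 15 occupied => index 9.
Insert 189: h=16, slot 16 empty => index 16.
Insert 600: h=15, h2=9, slot 15 occupied => index 7.
Insert 503: h=2, slot 2 empty => index 2.
Table: [492, 897, 503, ∅, ∅, ∅, ∅, 600, ∅, 362, 394, ∅, 915, 220, 348, 90, 189]
Lookup 218: h=12, h2=11, probe 12,6 → slot 6 empty, not found.

2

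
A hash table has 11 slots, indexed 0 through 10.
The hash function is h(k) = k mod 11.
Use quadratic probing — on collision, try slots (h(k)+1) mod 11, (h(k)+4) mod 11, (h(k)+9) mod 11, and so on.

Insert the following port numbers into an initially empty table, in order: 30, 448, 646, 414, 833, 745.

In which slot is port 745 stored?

Insert 30: h=8, slot 8 empty -> index 8.
Insert 448: h=8, slot 8 occupied -> index 9.
Insert 646: h=8, slots 8,9 occupied -> index 1.
Insert 414: h=7, slot 7 empty -> index 7.
Insert 833: h=8, slots 8,9,1 occupied -> index 6.
Insert 745: h=8, slots 8,9,1,6 occupied -> index 2.
Table: [., 646, 745, ., ., ., 833, 414, 30, 448, .]

2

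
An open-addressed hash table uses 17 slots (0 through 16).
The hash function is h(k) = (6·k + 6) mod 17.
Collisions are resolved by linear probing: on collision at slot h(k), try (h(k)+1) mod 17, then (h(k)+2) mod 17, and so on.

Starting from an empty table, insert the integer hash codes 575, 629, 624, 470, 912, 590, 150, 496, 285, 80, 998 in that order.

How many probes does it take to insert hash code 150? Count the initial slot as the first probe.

Insert 575: h=5, slot 5 empty → index 5.
Insert 629: h=6, slot 6 empty → index 6.
Insert 624: h=10, slot 10 empty → index 10.
Insert 470: h=4, slot 4 empty → index 4.
Insert 912: h=4, slots 4,5,6 occupied → index 7.
Insert 590: h=10, slot 10 occupied → index 11.
Insert 150: h=5, slots 5,6,7 occupied → index 8.
Insert 496: h=7, slots 7,8 occupied → index 9.
Insert 285: h=16, slot 16 empty → index 16.
Insert 80: h=10, slots 10,11 occupied → index 12.
Insert 998: h=10, slots 10,11,12 occupied → index 13.
Table: [-, -, -, -, 470, 575, 629, 912, 150, 496, 624, 590, 80, 998, -, -, 285]

4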